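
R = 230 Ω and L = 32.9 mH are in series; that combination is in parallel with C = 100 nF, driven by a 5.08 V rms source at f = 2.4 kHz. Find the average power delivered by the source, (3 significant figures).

ω = 2πf = 15080 rad/s
X_L = ωL = 496 Ω
X_C = 1/(ωC) = 663 Ω
Branch 1 (R+jX_L): Z₁ = 230 + j496 Ω, |Z₁| = 547 Ω
Branch 2 (−jX_C): Z₂ = −j663 Ω
Parallel: Z = Z₁Z₂/(Z₁+Z₂), |Z| = 1280 Ω, ∠Z = 11.1°
I = V/|Z| = 3.98 mA
P = VI cos φ = 5.08 × 0.00398 × cos(11.1°) = 19.8 mW

19.8 mW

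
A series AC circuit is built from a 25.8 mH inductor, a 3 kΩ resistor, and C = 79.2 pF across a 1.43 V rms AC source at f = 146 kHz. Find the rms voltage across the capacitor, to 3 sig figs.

ω = 2πf = 917300 rad/s
X_L = ωL = 23700 Ω
X_C = 1/(ωC) = 13800 Ω
Net reactance X = X_L − X_C = 9900 Ω
Z = 3000 + j9900 Ω
|Z| = √(3000² + 9900²) = 10300 Ω
I = V/|Z| = 138 μA
V_C = I·|Z_C| = 0.000138 × 13800 = 1.90 V

1.90 V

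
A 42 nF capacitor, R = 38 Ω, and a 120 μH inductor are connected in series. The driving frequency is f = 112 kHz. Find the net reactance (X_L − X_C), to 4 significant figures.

50.61 Ω

ω = 2πf = 703700 rad/s
X_L = ωL = 84.45 Ω
X_C = 1/(ωC) = 33.83 Ω
X = 84.45 − 33.83 = 50.61 Ω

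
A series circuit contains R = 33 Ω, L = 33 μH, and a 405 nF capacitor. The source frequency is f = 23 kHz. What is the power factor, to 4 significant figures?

ω = 2πf = 144500 rad/s
X_L = ωL = 4.769 Ω
X_C = 1/(ωC) = 17.09 Ω
Net reactance X = X_L − X_C = -12.32 Ω
Z = 33.00 − j12.32 Ω
|Z| = √(33.00² + 12.32²) = 35.22 Ω
∠Z = arctan(-12.32/33.00) = -20.47°
cos φ = cos(-20.47°) = 0.9369

0.9369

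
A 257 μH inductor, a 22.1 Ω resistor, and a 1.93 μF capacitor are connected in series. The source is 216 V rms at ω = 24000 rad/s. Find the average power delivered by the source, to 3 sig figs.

X_L = ωL = 6.17 Ω
X_C = 1/(ωC) = 21.6 Ω
Net reactance X = X_L − X_C = -15.4 Ω
Z = 22.1 − j15.4 Ω
|Z| = √(22.1² + 15.4²) = 26.9 Ω
∠Z = arctan(-15.4/22.1) = -34.9°
I = V/|Z| = 8.02 A
P = VI cos φ = 216 × 8.02 × cos(-34.9°) = 1.42 kW

1.42 kW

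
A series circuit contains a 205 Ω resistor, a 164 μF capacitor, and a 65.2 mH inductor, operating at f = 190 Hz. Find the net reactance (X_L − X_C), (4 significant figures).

72.73 Ω

ω = 2πf = 1194 rad/s
X_L = ωL = 77.84 Ω
X_C = 1/(ωC) = 5.108 Ω
X = 77.84 − 5.108 = 72.73 Ω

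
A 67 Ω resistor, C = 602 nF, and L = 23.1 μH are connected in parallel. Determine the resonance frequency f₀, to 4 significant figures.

42.68 kHz

ω₀ = 1/√(LC) = 1/√(2.31e-05 × 6.02e-07) = 268200 rad/s
f₀ = ω₀/(2π) = 42.68 kHz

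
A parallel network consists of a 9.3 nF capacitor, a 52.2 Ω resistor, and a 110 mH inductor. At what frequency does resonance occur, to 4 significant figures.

ω₀ = 1/√(LC) = 1/√(0.11 × 9.3e-09) = 31270 rad/s
f₀ = ω₀/(2π) = 4.976 kHz

4.976 kHz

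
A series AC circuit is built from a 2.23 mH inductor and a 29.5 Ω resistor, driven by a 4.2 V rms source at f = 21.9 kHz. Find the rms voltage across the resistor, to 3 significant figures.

ω = 2πf = 137600 rad/s
X_L = ωL = 307 Ω
Z = 29.5 + j307 Ω
|Z| = √(29.5² + 307²) = 308 Ω
I = V/|Z| = 13.6 mA
V_R = I·|Z_R| = 0.0136 × 29.5 = 0.402 V

0.402 V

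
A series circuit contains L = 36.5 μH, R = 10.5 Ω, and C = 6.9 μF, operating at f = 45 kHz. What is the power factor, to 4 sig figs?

ω = 2πf = 282700 rad/s
X_L = ωL = 10.32 Ω
X_C = 1/(ωC) = 0.5126 Ω
Net reactance X = X_L − X_C = 9.808 Ω
Z = 10.50 + j9.808 Ω
|Z| = √(10.50² + 9.808²) = 14.37 Ω
∠Z = arctan(9.808/10.50) = 43.05°
cos φ = cos(43.05°) = 0.7308

0.7308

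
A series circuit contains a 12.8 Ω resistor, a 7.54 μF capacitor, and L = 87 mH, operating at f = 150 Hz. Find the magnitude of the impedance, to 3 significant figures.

ω = 2πf = 942.5 rad/s
X_L = ωL = 82.0 Ω
X_C = 1/(ωC) = 141 Ω
Net reactance X = X_L − X_C = -58.7 Ω
Z = 12.8 − j58.7 Ω
|Z| = √(12.8² + 58.7²) = 60.1 Ω

60.1 Ω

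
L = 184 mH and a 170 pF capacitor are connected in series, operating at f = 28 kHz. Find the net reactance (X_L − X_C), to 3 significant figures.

ω = 2πf = 175900 rad/s
X_L = ωL = 32400 Ω
X_C = 1/(ωC) = 33400 Ω
X = 32400 − 33400 = -1060 Ω

-1060 Ω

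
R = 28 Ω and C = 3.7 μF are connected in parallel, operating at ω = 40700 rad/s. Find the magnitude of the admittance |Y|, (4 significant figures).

154.8 mS

X_C = 1/(ωC) = 6.641 Ω
Parallel: admittances add. Y = 1/R + jωC
Y = (0.03571 + j0.1506) S
|Y| = 0.1548 S → |Z| = 1/|Y| = 6.461 Ω, ∠Z = −∠Y = -76.66°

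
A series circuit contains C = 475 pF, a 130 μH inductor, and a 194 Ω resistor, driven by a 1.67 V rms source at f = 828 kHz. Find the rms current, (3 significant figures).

5.00 mA

ω = 2πf = 5.202e+06 rad/s
X_L = ωL = 676 Ω
X_C = 1/(ωC) = 405 Ω
Net reactance X = X_L − X_C = 272 Ω
Z = 194 + j272 Ω
|Z| = √(194² + 272²) = 334 Ω
I = V/|Z| = 1.67/334 = 5.00 mA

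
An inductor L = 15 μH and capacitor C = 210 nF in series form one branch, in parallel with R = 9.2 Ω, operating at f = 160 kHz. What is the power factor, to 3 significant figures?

0.747

ω = 2πf = 1.005e+06 rad/s
X_L = ωL = 15.1 Ω
X_C = 1/(ωC) = 4.74 Ω
Branch 1: Z₁ = R = 9.20 Ω
Branch 2 (series LC): Z₂ = j(X_L − X_C) = j10.3 Ω
Parallel: Z = Z₁Z₂/(Z₁+Z₂), |Z| = 6.87 Ω, ∠Z = 41.7°
cos φ = cos(41.7°) = 0.747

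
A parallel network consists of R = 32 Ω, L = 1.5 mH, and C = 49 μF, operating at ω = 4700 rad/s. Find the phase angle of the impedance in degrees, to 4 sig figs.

X_L = ωL = 7.050 Ω
X_C = 1/(ωC) = 4.342 Ω
Parallel: admittances add. Y = 1/R + 1/(jωL) + jωC
Y = (0.03125 + j0.08846) S
|Y| = 0.09381 S → |Z| = 1/|Y| = 10.66 Ω, ∠Z = −∠Y = -70.54°

-70.54°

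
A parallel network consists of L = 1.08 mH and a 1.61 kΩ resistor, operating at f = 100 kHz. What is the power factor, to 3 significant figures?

0.388

ω = 2πf = 628300 rad/s
X_L = ωL = 679 Ω
Parallel: admittances add. Y = 1/R + 1/(jωL)
Y = (0.000621 − j0.00147) S
|Y| = 0.00160 S → |Z| = 1/|Y| = 625 Ω, ∠Z = −∠Y = 67.1°
cos φ = cos(67.1°) = 0.388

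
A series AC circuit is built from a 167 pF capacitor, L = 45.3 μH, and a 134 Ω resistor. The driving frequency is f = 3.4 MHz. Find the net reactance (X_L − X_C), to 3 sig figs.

687 Ω

ω = 2πf = 2.136e+07 rad/s
X_L = ωL = 968 Ω
X_C = 1/(ωC) = 280 Ω
X = 968 − 280 = 687 Ω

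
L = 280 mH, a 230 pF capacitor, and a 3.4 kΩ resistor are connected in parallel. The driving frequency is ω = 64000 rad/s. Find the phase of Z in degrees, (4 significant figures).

X_L = ωL = 17920 Ω
X_C = 1/(ωC) = 67930 Ω
Parallel: admittances add. Y = 1/R + 1/(jωL) + jωC
Y = (0.0002941 − j4.108e-05) S
|Y| = 0.0002970 S → |Z| = 1/|Y| = 3367 Ω, ∠Z = −∠Y = 7.952°

7.952°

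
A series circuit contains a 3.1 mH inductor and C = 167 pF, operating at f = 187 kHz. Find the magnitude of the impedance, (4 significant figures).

ω = 2πf = 1.175e+06 rad/s
X_L = ωL = 3642 Ω
X_C = 1/(ωC) = 5096 Ω
Net reactance X = X_L − X_C = -1454 Ω
Z = − j1454 Ω
|Z| = √(0² + 1454²) = 1454 Ω

1454 Ω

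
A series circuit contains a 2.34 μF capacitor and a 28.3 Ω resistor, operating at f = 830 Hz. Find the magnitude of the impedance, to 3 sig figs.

86.7 Ω

ω = 2πf = 5215 rad/s
X_C = 1/(ωC) = 81.9 Ω
Z = 28.3 − j81.9 Ω
|Z| = √(28.3² + 81.9²) = 86.7 Ω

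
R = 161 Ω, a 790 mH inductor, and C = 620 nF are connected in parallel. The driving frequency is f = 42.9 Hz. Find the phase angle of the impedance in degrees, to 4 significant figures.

ω = 2πf = 269.5 rad/s
X_L = ωL = 212.9 Ω
X_C = 1/(ωC) = 5984 Ω
Parallel: admittances add. Y = 1/R + 1/(jωL) + jωC
Y = (0.006211 − j0.004529) S
|Y| = 0.007687 S → |Z| = 1/|Y| = 130.1 Ω, ∠Z = −∠Y = 36.10°

36.10°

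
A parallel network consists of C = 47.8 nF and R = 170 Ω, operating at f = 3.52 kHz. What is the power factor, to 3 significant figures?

ω = 2πf = 22120 rad/s
X_C = 1/(ωC) = 946 Ω
Parallel: admittances add. Y = 1/R + jωC
Y = (0.00588 + j0.00106) S
|Y| = 0.00598 S → |Z| = 1/|Y| = 167 Ω, ∠Z = −∠Y = -10.2°
cos φ = cos(-10.2°) = 0.984

0.984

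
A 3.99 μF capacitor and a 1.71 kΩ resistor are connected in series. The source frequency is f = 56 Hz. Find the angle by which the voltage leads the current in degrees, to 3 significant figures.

-22.6°

ω = 2πf = 351.9 rad/s
X_C = 1/(ωC) = 712 Ω
Z = 1710 − j712 Ω
|Z| = √(1710² + 712²) = 1850 Ω
∠Z = arctan(-712/1710) = -22.6°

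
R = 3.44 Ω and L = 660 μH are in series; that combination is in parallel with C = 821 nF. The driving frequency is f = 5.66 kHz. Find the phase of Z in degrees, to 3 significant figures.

64.0°

ω = 2πf = 35560 rad/s
X_L = ωL = 23.5 Ω
X_C = 1/(ωC) = 34.2 Ω
Branch 1 (R+jX_L): Z₁ = 3.44 + j23.5 Ω, |Z₁| = 23.7 Ω
Branch 2 (−jX_C): Z₂ = −j34.2 Ω
Parallel: Z = Z₁Z₂/(Z₁+Z₂), |Z| = 71.8 Ω, ∠Z = 64.0°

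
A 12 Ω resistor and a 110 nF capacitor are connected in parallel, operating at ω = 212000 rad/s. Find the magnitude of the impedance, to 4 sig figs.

X_C = 1/(ωC) = 42.88 Ω
Parallel: admittances add. Y = 1/R + jωC
Y = (0.08333 + j0.02332) S
|Y| = 0.08653 S → |Z| = 1/|Y| = 11.56 Ω, ∠Z = −∠Y = -15.63°

11.56 Ω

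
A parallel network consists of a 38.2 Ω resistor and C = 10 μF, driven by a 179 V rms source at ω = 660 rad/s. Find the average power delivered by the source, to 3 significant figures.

X_C = 1/(ωC) = 152 Ω
Parallel: admittances add. Y = 1/R + jωC
Y = (0.0262 + j0.00660) S
|Y| = 0.0270 S → |Z| = 1/|Y| = 37.0 Ω, ∠Z = −∠Y = -14.2°
I = V/|Z| = 4.83 A
P = VI cos φ = 179 × 4.83 × cos(-14.2°) = 839 W

839 W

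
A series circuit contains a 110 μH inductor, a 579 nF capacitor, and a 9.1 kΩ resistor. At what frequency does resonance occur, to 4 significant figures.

ω₀ = 1/√(LC) = 1/√(0.00011 × 5.79e-07) = 125300 rad/s
f₀ = ω₀/(2π) = 19.94 kHz

19.94 kHz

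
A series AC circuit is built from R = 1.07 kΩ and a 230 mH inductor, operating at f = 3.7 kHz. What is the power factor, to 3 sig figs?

ω = 2πf = 23250 rad/s
X_L = ωL = 5350 Ω
Z = 1070 + j5350 Ω
|Z| = √(1070² + 5350²) = 5450 Ω
∠Z = arctan(5350/1070) = 78.7°
cos φ = cos(78.7°) = 0.196

0.196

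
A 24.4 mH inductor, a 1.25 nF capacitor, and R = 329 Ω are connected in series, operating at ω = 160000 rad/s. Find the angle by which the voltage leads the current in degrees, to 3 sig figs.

X_L = ωL = 3900 Ω
X_C = 1/(ωC) = 5000 Ω
Net reactance X = X_L − X_C = -1100 Ω
Z = 329 − j1100 Ω
|Z| = √(329² + 1100²) = 1140 Ω
∠Z = arctan(-1100/329) = -73.3°

-73.3°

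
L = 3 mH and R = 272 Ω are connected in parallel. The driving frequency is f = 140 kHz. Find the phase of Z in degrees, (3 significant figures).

5.88°

ω = 2πf = 879600 rad/s
X_L = ωL = 2640 Ω
Parallel: admittances add. Y = 1/R + 1/(jωL)
Y = (0.00368 − j0.000379) S
|Y| = 0.00370 S → |Z| = 1/|Y| = 271 Ω, ∠Z = −∠Y = 5.88°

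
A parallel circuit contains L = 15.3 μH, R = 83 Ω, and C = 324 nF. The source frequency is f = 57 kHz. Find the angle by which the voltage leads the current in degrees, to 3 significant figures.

79.7°

ω = 2πf = 358100 rad/s
X_L = ωL = 5.48 Ω
X_C = 1/(ωC) = 8.62 Ω
Parallel: admittances add. Y = 1/R + 1/(jωL) + jωC
Y = (0.0120 − j0.0665) S
|Y| = 0.0675 S → |Z| = 1/|Y| = 14.8 Ω, ∠Z = −∠Y = 79.7°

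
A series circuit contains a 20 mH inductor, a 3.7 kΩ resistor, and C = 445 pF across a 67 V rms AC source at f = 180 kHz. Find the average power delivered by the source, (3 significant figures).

37.8 mW

ω = 2πf = 1.131e+06 rad/s
X_L = ωL = 22600 Ω
X_C = 1/(ωC) = 1990 Ω
Net reactance X = X_L − X_C = 20600 Ω
Z = 3700 + j20600 Ω
|Z| = √(3700² + 20600²) = 21000 Ω
∠Z = arctan(20600/3700) = 79.8°
I = V/|Z| = 3.20 mA
P = VI cos φ = 67 × 0.00320 × cos(79.8°) = 37.8 mW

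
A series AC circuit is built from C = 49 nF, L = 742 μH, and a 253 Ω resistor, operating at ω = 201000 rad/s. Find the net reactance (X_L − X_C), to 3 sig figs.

47.6 Ω

X_L = ωL = 149 Ω
X_C = 1/(ωC) = 102 Ω
X = 149 − 102 = 47.6 Ω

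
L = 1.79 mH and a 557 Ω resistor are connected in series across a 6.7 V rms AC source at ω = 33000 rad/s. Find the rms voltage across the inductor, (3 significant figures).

0.707 V

X_L = ωL = 59.1 Ω
Z = 557 + j59.1 Ω
|Z| = √(557² + 59.1²) = 560 Ω
I = V/|Z| = 12.0 mA
V_L = I·|Z_L| = 0.0120 × 59.1 = 0.707 V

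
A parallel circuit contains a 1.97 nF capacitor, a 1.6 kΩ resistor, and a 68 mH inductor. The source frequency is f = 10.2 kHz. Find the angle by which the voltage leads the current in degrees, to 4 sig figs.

ω = 2πf = 64090 rad/s
X_L = ωL = 4358 Ω
X_C = 1/(ωC) = 7921 Ω
Parallel: admittances add. Y = 1/R + 1/(jωL) + jωC
Y = (0.0006250 − j0.0001032) S
|Y| = 0.0006335 S → |Z| = 1/|Y| = 1579 Ω, ∠Z = −∠Y = 9.377°

9.377°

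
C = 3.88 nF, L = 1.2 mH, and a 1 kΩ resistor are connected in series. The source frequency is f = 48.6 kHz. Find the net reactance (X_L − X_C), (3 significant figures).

ω = 2πf = 305400 rad/s
X_L = ωL = 366 Ω
X_C = 1/(ωC) = 844 Ω
X = 366 − 844 = -478 Ω

-478 Ω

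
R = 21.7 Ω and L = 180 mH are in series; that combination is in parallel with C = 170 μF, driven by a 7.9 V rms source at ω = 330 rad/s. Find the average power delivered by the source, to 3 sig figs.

X_L = ωL = 59.4 Ω
X_C = 1/(ωC) = 17.8 Ω
Branch 1 (R+jX_L): Z₁ = 21.7 + j59.4 Ω, |Z₁| = 63.2 Ω
Branch 2 (−jX_C): Z₂ = −j17.8 Ω
Parallel: Z = Z₁Z₂/(Z₁+Z₂), |Z| = 24.0 Ω, ∠Z = -82.5°
I = V/|Z| = 329 mA
P = VI cos φ = 7.9 × 0.329 × cos(-82.5°) = 339 mW

339 mW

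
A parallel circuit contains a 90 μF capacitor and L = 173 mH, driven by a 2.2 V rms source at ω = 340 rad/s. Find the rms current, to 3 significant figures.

X_L = ωL = 58.8 Ω
X_C = 1/(ωC) = 32.7 Ω
Parallel: admittances add. Y = 1/(jωL) + jωC
Y = (0 + j0.0136) S
|Y| = 0.0136 S → |Z| = 1/|Y| = 73.5 Ω, ∠Z = −∠Y = -90.0°
I = V/|Z| = 2.2/73.5 = 29.9 mA

29.9 mA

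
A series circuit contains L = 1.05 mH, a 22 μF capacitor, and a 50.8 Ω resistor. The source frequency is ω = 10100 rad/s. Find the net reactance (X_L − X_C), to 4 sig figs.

6.105 Ω

X_L = ωL = 10.60 Ω
X_C = 1/(ωC) = 4.500 Ω
X = 10.60 − 4.500 = 6.105 Ω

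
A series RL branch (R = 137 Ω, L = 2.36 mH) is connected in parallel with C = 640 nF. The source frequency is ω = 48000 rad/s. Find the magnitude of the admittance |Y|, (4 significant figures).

X_L = ωL = 113.3 Ω
X_C = 1/(ωC) = 32.55 Ω
Branch 1 (R+jX_L): Z₁ = 137.0 + j113.3 Ω, |Z₁| = 177.8 Ω
Branch 2 (−jX_C): Z₂ = −j32.55 Ω
Parallel: Z = Z₁Z₂/(Z₁+Z₂), |Z| = 36.39 Ω, ∠Z = -80.92°
|Y| = 1/|Z| = 27.48 mS

27.48 mS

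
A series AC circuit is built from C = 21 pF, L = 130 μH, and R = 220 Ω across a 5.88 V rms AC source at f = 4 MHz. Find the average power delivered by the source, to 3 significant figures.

3.94 mW

ω = 2πf = 2.513e+07 rad/s
X_L = ωL = 3270 Ω
X_C = 1/(ωC) = 1890 Ω
Net reactance X = X_L − X_C = 1370 Ω
Z = 220 + j1370 Ω
|Z| = √(220² + 1370²) = 1390 Ω
∠Z = arctan(1370/220) = 80.9°
I = V/|Z| = 4.23 mA
P = VI cos φ = 5.88 × 0.00423 × cos(80.9°) = 3.94 mW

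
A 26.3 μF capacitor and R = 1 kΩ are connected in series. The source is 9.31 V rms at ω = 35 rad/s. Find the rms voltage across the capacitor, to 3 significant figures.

X_C = 1/(ωC) = 1090 Ω
Z = 1000 − j1090 Ω
|Z| = √(1000² + 1090²) = 1480 Ω
I = V/|Z| = 6.31 mA
V_C = I·|Z_C| = 0.00631 × 1090 = 6.85 V

6.85 V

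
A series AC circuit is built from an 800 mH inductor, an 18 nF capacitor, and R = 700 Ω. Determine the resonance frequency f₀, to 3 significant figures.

1.33 kHz

ω₀ = 1/√(LC) = 1/√(0.8 × 1.8e-08) = 8333 rad/s
f₀ = ω₀/(2π) = 1.33 kHz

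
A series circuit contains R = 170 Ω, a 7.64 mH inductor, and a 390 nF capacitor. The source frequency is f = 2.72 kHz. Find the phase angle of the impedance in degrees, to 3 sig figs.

-6.53°

ω = 2πf = 17090 rad/s
X_L = ωL = 131 Ω
X_C = 1/(ωC) = 150 Ω
Net reactance X = X_L − X_C = -19.5 Ω
Z = 170 − j19.5 Ω
|Z| = √(170² + 19.5²) = 171 Ω
∠Z = arctan(-19.5/170) = -6.53°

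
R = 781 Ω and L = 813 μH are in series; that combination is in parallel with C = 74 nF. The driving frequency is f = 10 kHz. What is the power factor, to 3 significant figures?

0.269

ω = 2πf = 62830 rad/s
X_L = ωL = 51.1 Ω
X_C = 1/(ωC) = 215 Ω
Branch 1 (R+jX_L): Z₁ = 781 + j51.1 Ω, |Z₁| = 783 Ω
Branch 2 (−jX_C): Z₂ = −j215 Ω
Parallel: Z = Z₁Z₂/(Z₁+Z₂), |Z| = 211 Ω, ∠Z = -74.4°
cos φ = cos(-74.4°) = 0.269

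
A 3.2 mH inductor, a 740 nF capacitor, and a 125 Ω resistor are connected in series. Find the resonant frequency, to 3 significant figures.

ω₀ = 1/√(LC) = 1/√(0.0032 × 7.4e-07) = 20550 rad/s
f₀ = ω₀/(2π) = 3.27 kHz

3.27 kHz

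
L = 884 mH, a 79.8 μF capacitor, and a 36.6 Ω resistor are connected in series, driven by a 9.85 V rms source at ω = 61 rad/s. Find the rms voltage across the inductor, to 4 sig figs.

X_L = ωL = 53.92 Ω
X_C = 1/(ωC) = 205.4 Ω
Net reactance X = X_L − X_C = -151.5 Ω
Z = 36.60 − j151.5 Ω
|Z| = √(36.60² + 151.5²) = 155.9 Ω
I = V/|Z| = 63.20 mA
V_L = I·|Z_L| = 0.06320 × 53.92 = 3.408 V

3.408 V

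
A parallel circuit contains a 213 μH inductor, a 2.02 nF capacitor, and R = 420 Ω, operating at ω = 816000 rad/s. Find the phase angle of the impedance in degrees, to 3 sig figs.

59.9°

X_L = ωL = 174 Ω
X_C = 1/(ωC) = 607 Ω
Parallel: admittances add. Y = 1/R + 1/(jωL) + jωC
Y = (0.00238 − j0.00411) S
|Y| = 0.00475 S → |Z| = 1/|Y| = 211 Ω, ∠Z = −∠Y = 59.9°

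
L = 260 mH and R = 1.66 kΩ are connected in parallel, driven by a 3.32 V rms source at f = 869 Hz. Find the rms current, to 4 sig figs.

3.077 mA

ω = 2πf = 5460 rad/s
X_L = ωL = 1420 Ω
Parallel: admittances add. Y = 1/R + 1/(jωL)
Y = (0.0006024 − j0.0007044) S
|Y| = 0.0009269 S → |Z| = 1/|Y| = 1079 Ω, ∠Z = −∠Y = 49.46°
I = V/|Z| = 3.32/1079 = 3.077 mA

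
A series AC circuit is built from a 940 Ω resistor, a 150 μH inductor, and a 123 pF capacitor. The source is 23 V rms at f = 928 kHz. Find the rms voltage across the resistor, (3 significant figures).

ω = 2πf = 5.831e+06 rad/s
X_L = ωL = 875 Ω
X_C = 1/(ωC) = 1390 Ω
Net reactance X = X_L − X_C = -520 Ω
Z = 940 − j520 Ω
|Z| = √(940² + 520²) = 1070 Ω
I = V/|Z| = 21.4 mA
V_R = I·|Z_R| = 0.0214 × 940 = 20.1 V

20.1 V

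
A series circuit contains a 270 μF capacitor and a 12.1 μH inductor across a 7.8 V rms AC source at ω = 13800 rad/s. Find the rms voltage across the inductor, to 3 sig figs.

12.8 V

X_L = ωL = 0.167 Ω
X_C = 1/(ωC) = 0.268 Ω
Net reactance X = X_L − X_C = -0.101 Ω
Z = − j0.101 Ω
|Z| = √(0² + 0.101²) = 0.101 Ω
I = V/|Z| = 76.9 A
V_L = I·|Z_L| = 76.9 × 0.167 = 12.8 V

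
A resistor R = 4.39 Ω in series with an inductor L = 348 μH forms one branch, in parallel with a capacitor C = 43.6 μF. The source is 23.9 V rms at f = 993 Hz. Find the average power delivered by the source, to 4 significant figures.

ω = 2πf = 6239 rad/s
X_L = ωL = 2.171 Ω
X_C = 1/(ωC) = 3.676 Ω
Branch 1 (R+jX_L): Z₁ = 4.390 + j2.171 Ω, |Z₁| = 4.898 Ω
Branch 2 (−jX_C): Z₂ = −j3.676 Ω
Parallel: Z = Z₁Z₂/(Z₁+Z₂), |Z| = 3.880 Ω, ∠Z = -44.76°
I = V/|Z| = 6.161 A
P = VI cos φ = 23.9 × 6.161 × cos(-44.76°) = 104.5 W

104.5 W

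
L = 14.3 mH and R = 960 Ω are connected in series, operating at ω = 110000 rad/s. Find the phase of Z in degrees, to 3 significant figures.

X_L = ωL = 1570 Ω
Z = 960 + j1570 Ω
|Z| = √(960² + 1570²) = 1840 Ω
∠Z = arctan(1570/960) = 58.6°

58.6°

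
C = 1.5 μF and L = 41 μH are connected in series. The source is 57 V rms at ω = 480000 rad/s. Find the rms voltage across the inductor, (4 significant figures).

61.33 V

X_L = ωL = 19.68 Ω
X_C = 1/(ωC) = 1.389 Ω
Net reactance X = X_L − X_C = 18.29 Ω
Z = j18.29 Ω
|Z| = √(0² + 18.29²) = 18.29 Ω
I = V/|Z| = 3.116 A
V_L = I·|Z_L| = 3.116 × 19.68 = 61.33 V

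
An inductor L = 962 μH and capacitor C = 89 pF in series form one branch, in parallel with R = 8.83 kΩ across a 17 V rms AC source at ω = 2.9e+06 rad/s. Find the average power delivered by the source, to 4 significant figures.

32.73 mW

X_L = ωL = 2790 Ω
X_C = 1/(ωC) = 3874 Ω
Branch 1: Z₁ = R = 8830 Ω
Branch 2 (series LC): Z₂ = j(X_L − X_C) = −j1085 Ω
Parallel: Z = Z₁Z₂/(Z₁+Z₂), |Z| = 1077 Ω, ∠Z = -83.00°
I = V/|Z| = 15.79 mA
P = VI cos φ = 17 × 0.01579 × cos(-83.00°) = 32.73 mW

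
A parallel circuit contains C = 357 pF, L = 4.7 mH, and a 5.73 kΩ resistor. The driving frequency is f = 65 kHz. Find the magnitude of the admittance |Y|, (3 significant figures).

ω = 2πf = 408400 rad/s
X_L = ωL = 1920 Ω
X_C = 1/(ωC) = 6860 Ω
Parallel: admittances add. Y = 1/R + 1/(jωL) + jωC
Y = (0.000175 − j0.000375) S
|Y| = 0.000414 S → |Z| = 1/|Y| = 2420 Ω, ∠Z = −∠Y = 65.1°

414 μS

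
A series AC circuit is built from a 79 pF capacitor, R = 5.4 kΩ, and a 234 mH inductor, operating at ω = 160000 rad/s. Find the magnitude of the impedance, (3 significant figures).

X_L = ωL = 37400 Ω
X_C = 1/(ωC) = 79100 Ω
Net reactance X = X_L − X_C = -41700 Ω
Z = 5400 − j41700 Ω
|Z| = √(5400² + 41700²) = 42000 Ω

42000 Ω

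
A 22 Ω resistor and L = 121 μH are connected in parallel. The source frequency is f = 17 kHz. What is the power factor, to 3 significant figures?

ω = 2πf = 106800 rad/s
X_L = ωL = 12.9 Ω
Parallel: admittances add. Y = 1/R + 1/(jωL)
Y = (0.0455 − j0.0774) S
|Y| = 0.0897 S → |Z| = 1/|Y| = 11.1 Ω, ∠Z = −∠Y = 59.6°
cos φ = cos(59.6°) = 0.507

0.507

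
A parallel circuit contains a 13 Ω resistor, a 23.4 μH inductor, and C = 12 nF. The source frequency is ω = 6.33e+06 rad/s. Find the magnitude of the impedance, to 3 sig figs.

9.66 Ω

X_L = ωL = 148 Ω
X_C = 1/(ωC) = 13.2 Ω
Parallel: admittances add. Y = 1/R + 1/(jωL) + jωC
Y = (0.0769 + j0.0692) S
|Y| = 0.103 S → |Z| = 1/|Y| = 9.66 Ω, ∠Z = −∠Y = -42.0°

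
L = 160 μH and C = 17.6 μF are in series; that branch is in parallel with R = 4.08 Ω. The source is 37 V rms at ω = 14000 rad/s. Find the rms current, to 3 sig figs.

22.3 A

X_L = ωL = 2.24 Ω
X_C = 1/(ωC) = 4.06 Ω
Branch 1: Z₁ = R = 4.08 Ω
Branch 2 (series LC): Z₂ = j(X_L − X_C) = −j1.82 Ω
Parallel: Z = Z₁Z₂/(Z₁+Z₂), |Z| = 1.66 Ω, ∠Z = -66.0°
I = V/|Z| = 37/1.66 = 22.3 A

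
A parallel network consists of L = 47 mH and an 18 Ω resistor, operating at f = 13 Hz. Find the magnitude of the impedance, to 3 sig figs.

ω = 2πf = 81.68 rad/s
X_L = ωL = 3.84 Ω
Parallel: admittances add. Y = 1/R + 1/(jωL)
Y = (0.0556 − j0.260) S
|Y| = 0.266 S → |Z| = 1/|Y| = 3.75 Ω, ∠Z = −∠Y = 78.0°

3.75 Ω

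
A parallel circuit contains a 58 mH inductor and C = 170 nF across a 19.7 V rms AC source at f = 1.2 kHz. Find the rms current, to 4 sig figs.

ω = 2πf = 7540 rad/s
X_L = ωL = 437.3 Ω
X_C = 1/(ωC) = 780.2 Ω
Parallel: admittances add. Y = 1/(jωL) + jωC
Y = (0 − j0.001005) S
|Y| = 0.001005 S → |Z| = 1/|Y| = 995.1 Ω, ∠Z = −∠Y = 90.00°
I = V/|Z| = 19.7/995.1 = 19.80 mA

19.80 mA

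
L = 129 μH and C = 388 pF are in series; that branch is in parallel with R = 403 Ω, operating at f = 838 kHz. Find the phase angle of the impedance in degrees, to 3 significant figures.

64.8°

ω = 2πf = 5.265e+06 rad/s
X_L = ωL = 679 Ω
X_C = 1/(ωC) = 489 Ω
Branch 1: Z₁ = R = 403 Ω
Branch 2 (series LC): Z₂ = j(X_L − X_C) = j190 Ω
Parallel: Z = Z₁Z₂/(Z₁+Z₂), |Z| = 172 Ω, ∠Z = 64.8°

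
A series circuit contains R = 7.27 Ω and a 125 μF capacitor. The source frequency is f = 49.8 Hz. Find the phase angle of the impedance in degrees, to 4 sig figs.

-74.13°

ω = 2πf = 312.9 rad/s
X_C = 1/(ωC) = 25.57 Ω
Z = 7.270 − j25.57 Ω
|Z| = √(7.270² + 25.57²) = 26.58 Ω
∠Z = arctan(-25.57/7.270) = -74.13°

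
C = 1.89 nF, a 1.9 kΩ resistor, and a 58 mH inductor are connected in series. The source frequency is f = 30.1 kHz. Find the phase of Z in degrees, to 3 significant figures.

ω = 2πf = 189100 rad/s
X_L = ωL = 11000 Ω
X_C = 1/(ωC) = 2800 Ω
Net reactance X = X_L − X_C = 8170 Ω
Z = 1900 + j8170 Ω
|Z| = √(1900² + 8170²) = 8390 Ω
∠Z = arctan(8170/1900) = 76.9°

76.9°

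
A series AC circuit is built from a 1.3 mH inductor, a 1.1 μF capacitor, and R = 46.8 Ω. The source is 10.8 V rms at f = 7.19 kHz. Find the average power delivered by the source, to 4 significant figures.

ω = 2πf = 45180 rad/s
X_L = ωL = 58.73 Ω
X_C = 1/(ωC) = 20.12 Ω
Net reactance X = X_L − X_C = 38.61 Ω
Z = 46.80 + j38.61 Ω
|Z| = √(46.80² + 38.61²) = 60.67 Ω
∠Z = arctan(38.61/46.80) = 39.52°
I = V/|Z| = 178.0 mA
P = VI cos φ = 10.8 × 0.1780 × cos(39.52°) = 1.483 W

1.483 W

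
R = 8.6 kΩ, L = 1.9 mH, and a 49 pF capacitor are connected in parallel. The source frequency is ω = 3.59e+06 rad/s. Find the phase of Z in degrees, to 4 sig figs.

-14.14°

X_L = ωL = 6821 Ω
X_C = 1/(ωC) = 5685 Ω
Parallel: admittances add. Y = 1/R + 1/(jωL) + jωC
Y = (0.0001163 + j2.93e-05) S
|Y| = 0.0001199 S → |Z| = 1/|Y| = 8339 Ω, ∠Z = −∠Y = -14.14°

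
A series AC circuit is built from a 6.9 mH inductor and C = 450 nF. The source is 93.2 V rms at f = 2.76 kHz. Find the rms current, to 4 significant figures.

10.98 A

ω = 2πf = 17340 rad/s
X_L = ωL = 119.7 Ω
X_C = 1/(ωC) = 128.1 Ω
Net reactance X = X_L − X_C = -8.487 Ω
Z = − j8.487 Ω
|Z| = √(0² + 8.487²) = 8.487 Ω
I = V/|Z| = 93.2/8.487 = 10.98 A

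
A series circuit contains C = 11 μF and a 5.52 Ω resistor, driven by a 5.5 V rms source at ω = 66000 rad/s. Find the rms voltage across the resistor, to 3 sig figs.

X_C = 1/(ωC) = 1.38 Ω
Z = 5.52 − j1.38 Ω
|Z| = √(5.52² + 1.38²) = 5.69 Ω
I = V/|Z| = 967 mA
V_R = I·|Z_R| = 0.967 × 5.52 = 5.34 V

5.34 V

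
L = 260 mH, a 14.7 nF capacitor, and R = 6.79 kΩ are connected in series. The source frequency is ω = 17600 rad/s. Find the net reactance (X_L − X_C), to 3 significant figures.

711 Ω

X_L = ωL = 4580 Ω
X_C = 1/(ωC) = 3870 Ω
X = 4580 − 3870 = 711 Ω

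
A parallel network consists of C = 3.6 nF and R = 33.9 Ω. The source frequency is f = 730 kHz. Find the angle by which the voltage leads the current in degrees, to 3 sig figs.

ω = 2πf = 4.587e+06 rad/s
X_C = 1/(ωC) = 60.6 Ω
Parallel: admittances add. Y = 1/R + jωC
Y = (0.0295 + j0.0165) S
|Y| = 0.0338 S → |Z| = 1/|Y| = 29.6 Ω, ∠Z = −∠Y = -29.2°

-29.2°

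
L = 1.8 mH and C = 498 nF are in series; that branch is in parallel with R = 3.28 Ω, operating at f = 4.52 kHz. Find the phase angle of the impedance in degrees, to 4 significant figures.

ω = 2πf = 28400 rad/s
X_L = ωL = 51.12 Ω
X_C = 1/(ωC) = 70.71 Ω
Branch 1: Z₁ = R = 3.280 Ω
Branch 2 (series LC): Z₂ = j(X_L − X_C) = −j19.59 Ω
Parallel: Z = Z₁Z₂/(Z₁+Z₂), |Z| = 3.235 Ω, ∠Z = -9.507°

-9.507°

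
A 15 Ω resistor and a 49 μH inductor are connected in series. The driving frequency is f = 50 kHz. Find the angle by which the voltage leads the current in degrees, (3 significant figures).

ω = 2πf = 314200 rad/s
X_L = ωL = 15.4 Ω
Z = 15.0 + j15.4 Ω
|Z| = √(15.0² + 15.4²) = 21.5 Ω
∠Z = arctan(15.4/15.0) = 45.7°

45.7°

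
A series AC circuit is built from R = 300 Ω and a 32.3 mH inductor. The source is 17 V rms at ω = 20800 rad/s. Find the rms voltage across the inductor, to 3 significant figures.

15.5 V

X_L = ωL = 672 Ω
Z = 300 + j672 Ω
|Z| = √(300² + 672²) = 736 Ω
I = V/|Z| = 23.1 mA
V_L = I·|Z_L| = 0.0231 × 672 = 15.5 V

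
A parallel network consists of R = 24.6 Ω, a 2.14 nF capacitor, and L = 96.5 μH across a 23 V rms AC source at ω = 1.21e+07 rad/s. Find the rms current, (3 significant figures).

X_L = ωL = 1170 Ω
X_C = 1/(ωC) = 38.6 Ω
Parallel: admittances add. Y = 1/R + 1/(jωL) + jωC
Y = (0.0407 + j0.0250) S
|Y| = 0.0477 S → |Z| = 1/|Y| = 20.9 Ω, ∠Z = −∠Y = -31.6°
I = V/|Z| = 23/20.9 = 1.10 A

1.10 A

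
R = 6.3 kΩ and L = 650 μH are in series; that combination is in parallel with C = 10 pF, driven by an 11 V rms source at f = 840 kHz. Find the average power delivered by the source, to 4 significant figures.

ω = 2πf = 5.278e+06 rad/s
X_L = ωL = 3431 Ω
X_C = 1/(ωC) = 18950 Ω
Branch 1 (R+jX_L): Z₁ = 6300 + j3431 Ω, |Z₁| = 7174 Ω
Branch 2 (−jX_C): Z₂ = −j18950 Ω
Parallel: Z = Z₁Z₂/(Z₁+Z₂), |Z| = 8116 Ω, ∠Z = 6.472°
I = V/|Z| = 1.355 mA
P = VI cos φ = 11 × 0.001355 × cos(6.472°) = 14.81 mW

14.81 mW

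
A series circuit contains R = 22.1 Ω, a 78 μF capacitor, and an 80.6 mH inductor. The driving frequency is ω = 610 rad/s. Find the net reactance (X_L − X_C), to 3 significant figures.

28.1 Ω

X_L = ωL = 49.2 Ω
X_C = 1/(ωC) = 21.0 Ω
X = 49.2 − 21.0 = 28.1 Ω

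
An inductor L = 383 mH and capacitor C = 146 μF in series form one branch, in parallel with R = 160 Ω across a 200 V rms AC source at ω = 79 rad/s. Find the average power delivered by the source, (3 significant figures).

X_L = ωL = 30.3 Ω
X_C = 1/(ωC) = 86.7 Ω
Branch 1: Z₁ = R = 160 Ω
Branch 2 (series LC): Z₂ = j(X_L − X_C) = −j56.4 Ω
Parallel: Z = Z₁Z₂/(Z₁+Z₂), |Z| = 53.2 Ω, ∠Z = -70.6°
I = V/|Z| = 3.76 A
P = VI cos φ = 200 × 3.76 × cos(-70.6°) = 250 W

250 W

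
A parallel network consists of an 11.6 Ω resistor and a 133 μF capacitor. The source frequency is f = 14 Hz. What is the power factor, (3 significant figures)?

ω = 2πf = 87.96 rad/s
X_C = 1/(ωC) = 85.5 Ω
Parallel: admittances add. Y = 1/R + jωC
Y = (0.0862 + j0.0117) S
|Y| = 0.0870 S → |Z| = 1/|Y| = 11.5 Ω, ∠Z = −∠Y = -7.73°
cos φ = cos(-7.73°) = 0.991

0.991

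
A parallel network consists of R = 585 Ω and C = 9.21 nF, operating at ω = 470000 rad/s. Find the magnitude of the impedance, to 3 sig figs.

X_C = 1/(ωC) = 231 Ω
Parallel: admittances add. Y = 1/R + jωC
Y = (0.00171 + j0.00433) S
|Y| = 0.00465 S → |Z| = 1/|Y| = 215 Ω, ∠Z = −∠Y = -68.5°

215 Ω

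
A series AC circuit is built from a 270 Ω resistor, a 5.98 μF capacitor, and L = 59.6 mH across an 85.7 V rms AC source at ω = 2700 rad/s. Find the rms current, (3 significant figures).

298 mA

X_L = ωL = 161 Ω
X_C = 1/(ωC) = 61.9 Ω
Net reactance X = X_L − X_C = 99.0 Ω
Z = 270 + j99.0 Ω
|Z| = √(270² + 99.0²) = 288 Ω
I = V/|Z| = 85.7/288 = 298 mA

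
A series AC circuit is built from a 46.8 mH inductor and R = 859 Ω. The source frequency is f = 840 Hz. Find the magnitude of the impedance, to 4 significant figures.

ω = 2πf = 5278 rad/s
X_L = ωL = 247.0 Ω
Z = 859.0 + j247.0 Ω
|Z| = √(859.0² + 247.0²) = 893.8 Ω

893.8 Ω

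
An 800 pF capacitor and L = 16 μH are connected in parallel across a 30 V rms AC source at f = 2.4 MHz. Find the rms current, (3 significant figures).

ω = 2πf = 1.508e+07 rad/s
X_L = ωL = 241 Ω
X_C = 1/(ωC) = 82.9 Ω
Parallel: admittances add. Y = 1/(jωL) + jωC
Y = (0 + j0.00792) S
|Y| = 0.00792 S → |Z| = 1/|Y| = 126 Ω, ∠Z = −∠Y = -90.0°
I = V/|Z| = 30/126 = 238 mA

238 mA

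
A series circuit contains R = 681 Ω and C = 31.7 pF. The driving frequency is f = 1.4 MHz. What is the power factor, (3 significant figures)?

ω = 2πf = 8.796e+06 rad/s
X_C = 1/(ωC) = 3590 Ω
Z = 681 − j3590 Ω
|Z| = √(681² + 3590²) = 3650 Ω
∠Z = arctan(-3590/681) = -79.2°
cos φ = cos(-79.2°) = 0.187

0.187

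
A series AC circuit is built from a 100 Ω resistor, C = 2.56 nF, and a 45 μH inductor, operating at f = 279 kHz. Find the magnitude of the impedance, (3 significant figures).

175 Ω

ω = 2πf = 1.753e+06 rad/s
X_L = ωL = 78.9 Ω
X_C = 1/(ωC) = 223 Ω
Net reactance X = X_L − X_C = -144 Ω
Z = 100 − j144 Ω
|Z| = √(100² + 144²) = 175 Ω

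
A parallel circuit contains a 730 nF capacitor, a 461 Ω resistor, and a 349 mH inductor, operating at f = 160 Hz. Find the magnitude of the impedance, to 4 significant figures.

330.0 Ω

ω = 2πf = 1005 rad/s
X_L = ωL = 350.9 Ω
X_C = 1/(ωC) = 1363 Ω
Parallel: admittances add. Y = 1/R + 1/(jωL) + jωC
Y = (0.002169 − j0.002116) S
|Y| = 0.003031 S → |Z| = 1/|Y| = 330.0 Ω, ∠Z = −∠Y = 44.29°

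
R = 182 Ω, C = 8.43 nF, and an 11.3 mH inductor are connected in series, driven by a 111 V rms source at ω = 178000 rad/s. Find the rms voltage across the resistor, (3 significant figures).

X_L = ωL = 2010 Ω
X_C = 1/(ωC) = 666 Ω
Net reactance X = X_L − X_C = 1340 Ω
Z = 182 + j1340 Ω
|Z| = √(182² + 1340²) = 1360 Ω
I = V/|Z| = 81.8 mA
V_R = I·|Z_R| = 0.0818 × 182 = 14.9 V

14.9 V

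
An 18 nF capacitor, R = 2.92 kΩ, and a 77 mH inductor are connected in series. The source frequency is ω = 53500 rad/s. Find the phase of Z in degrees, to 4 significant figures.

X_L = ωL = 4120 Ω
X_C = 1/(ωC) = 1038 Ω
Net reactance X = X_L − X_C = 3081 Ω
Z = 2920 + j3081 Ω
|Z| = √(2920² + 3081²) = 4245 Ω
∠Z = arctan(3081/2920) = 46.54°

46.54°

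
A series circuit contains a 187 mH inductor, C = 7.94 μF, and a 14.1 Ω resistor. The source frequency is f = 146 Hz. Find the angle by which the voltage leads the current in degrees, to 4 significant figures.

67.62°

ω = 2πf = 917.3 rad/s
X_L = ωL = 171.5 Ω
X_C = 1/(ωC) = 137.3 Ω
Net reactance X = X_L − X_C = 34.25 Ω
Z = 14.10 + j34.25 Ω
|Z| = √(14.10² + 34.25²) = 37.04 Ω
∠Z = arctan(34.25/14.10) = 67.62°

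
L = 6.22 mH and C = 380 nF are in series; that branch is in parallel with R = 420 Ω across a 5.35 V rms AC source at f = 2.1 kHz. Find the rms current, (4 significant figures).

47.33 mA

ω = 2πf = 13190 rad/s
X_L = ωL = 82.07 Ω
X_C = 1/(ωC) = 199.4 Ω
Branch 1: Z₁ = R = 420.0 Ω
Branch 2 (series LC): Z₂ = j(X_L − X_C) = −j117.4 Ω
Parallel: Z = Z₁Z₂/(Z₁+Z₂), |Z| = 113.0 Ω, ∠Z = -74.39°
I = V/|Z| = 5.35/113.0 = 47.33 mA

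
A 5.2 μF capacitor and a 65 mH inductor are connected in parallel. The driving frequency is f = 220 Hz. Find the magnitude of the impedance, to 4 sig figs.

253.7 Ω

ω = 2πf = 1382 rad/s
X_L = ωL = 89.85 Ω
X_C = 1/(ωC) = 139.1 Ω
Parallel: admittances add. Y = 1/(jωL) + jωC
Y = (0 − j0.003942) S
|Y| = 0.003942 S → |Z| = 1/|Y| = 253.7 Ω, ∠Z = −∠Y = 90.00°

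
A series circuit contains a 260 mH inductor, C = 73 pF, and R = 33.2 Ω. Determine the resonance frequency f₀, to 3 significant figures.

36.5 kHz

ω₀ = 1/√(LC) = 1/√(0.26 × 7.3e-11) = 229500 rad/s
f₀ = ω₀/(2π) = 36.5 kHz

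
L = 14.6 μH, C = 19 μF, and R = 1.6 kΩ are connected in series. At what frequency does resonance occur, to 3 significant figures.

ω₀ = 1/√(LC) = 1/√(1.46e-05 × 1.9e-05) = 60040 rad/s
f₀ = ω₀/(2π) = 9.56 kHz

9.56 kHz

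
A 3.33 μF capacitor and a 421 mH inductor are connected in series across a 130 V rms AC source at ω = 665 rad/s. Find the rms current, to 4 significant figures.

X_L = ωL = 280.0 Ω
X_C = 1/(ωC) = 451.6 Ω
Net reactance X = X_L − X_C = -171.6 Ω
Z = − j171.6 Ω
|Z| = √(0² + 171.6²) = 171.6 Ω
I = V/|Z| = 130/171.6 = 757.5 mA

757.5 mA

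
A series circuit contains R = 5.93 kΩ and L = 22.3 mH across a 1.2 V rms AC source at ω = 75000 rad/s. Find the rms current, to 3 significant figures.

X_L = ωL = 1670 Ω
Z = 5930 + j1670 Ω
|Z| = √(5930² + 1670²) = 6160 Ω
I = V/|Z| = 1.2/6160 = 195 μA

195 μA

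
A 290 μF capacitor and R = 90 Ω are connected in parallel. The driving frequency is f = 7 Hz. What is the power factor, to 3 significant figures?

0.657

ω = 2πf = 43.98 rad/s
X_C = 1/(ωC) = 78.4 Ω
Parallel: admittances add. Y = 1/R + jωC
Y = (0.0111 + j0.0128) S
|Y| = 0.0169 S → |Z| = 1/|Y| = 59.1 Ω, ∠Z = −∠Y = -48.9°
cos φ = cos(-48.9°) = 0.657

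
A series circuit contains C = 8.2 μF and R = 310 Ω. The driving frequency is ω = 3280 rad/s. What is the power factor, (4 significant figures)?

0.9929

X_C = 1/(ωC) = 37.18 Ω
Z = 310.0 − j37.18 Ω
|Z| = √(310.0² + 37.18²) = 312.2 Ω
∠Z = arctan(-37.18/310.0) = -6.839°
cos φ = cos(-6.839°) = 0.9929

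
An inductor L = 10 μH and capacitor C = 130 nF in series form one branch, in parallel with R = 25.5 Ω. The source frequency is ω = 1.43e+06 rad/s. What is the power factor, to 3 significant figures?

X_L = ωL = 14.3 Ω
X_C = 1/(ωC) = 5.38 Ω
Branch 1: Z₁ = R = 25.5 Ω
Branch 2 (series LC): Z₂ = j(X_L − X_C) = j8.92 Ω
Parallel: Z = Z₁Z₂/(Z₁+Z₂), |Z| = 8.42 Ω, ∠Z = 70.7°
cos φ = cos(70.7°) = 0.330

0.330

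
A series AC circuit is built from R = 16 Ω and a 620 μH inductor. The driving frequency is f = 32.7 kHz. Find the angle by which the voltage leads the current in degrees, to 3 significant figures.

82.8°

ω = 2πf = 205500 rad/s
X_L = ωL = 127 Ω
Z = 16.0 + j127 Ω
|Z| = √(16.0² + 127²) = 128 Ω
∠Z = arctan(127/16.0) = 82.8°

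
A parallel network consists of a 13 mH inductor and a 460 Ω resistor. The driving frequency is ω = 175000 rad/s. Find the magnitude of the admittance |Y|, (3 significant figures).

X_L = ωL = 2280 Ω
Parallel: admittances add. Y = 1/R + 1/(jωL)
Y = (0.00217 − j0.000440) S
|Y| = 0.00222 S → |Z| = 1/|Y| = 451 Ω, ∠Z = −∠Y = 11.4°

2.22 mS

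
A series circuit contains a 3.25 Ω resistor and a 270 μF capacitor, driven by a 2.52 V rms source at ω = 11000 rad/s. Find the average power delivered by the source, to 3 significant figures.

1.93 W

X_C = 1/(ωC) = 0.337 Ω
Z = 3.25 − j0.337 Ω
|Z| = √(3.25² + 0.337²) = 3.27 Ω
∠Z = arctan(-0.337/3.25) = -5.91°
I = V/|Z| = 771 mA
P = VI cos φ = 2.52 × 0.771 × cos(-5.91°) = 1.93 W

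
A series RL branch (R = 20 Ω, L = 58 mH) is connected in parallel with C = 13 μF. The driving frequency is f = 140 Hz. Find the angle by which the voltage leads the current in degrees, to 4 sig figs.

39.83°

ω = 2πf = 879.6 rad/s
X_L = ωL = 51.02 Ω
X_C = 1/(ωC) = 87.45 Ω
Branch 1 (R+jX_L): Z₁ = 20.00 + j51.02 Ω, |Z₁| = 54.80 Ω
Branch 2 (−jX_C): Z₂ = −j87.45 Ω
Parallel: Z = Z₁Z₂/(Z₁+Z₂), |Z| = 115.3 Ω, ∠Z = 39.83°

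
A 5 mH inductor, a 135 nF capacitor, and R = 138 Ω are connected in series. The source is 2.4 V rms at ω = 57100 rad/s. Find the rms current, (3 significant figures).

X_L = ωL = 286 Ω
X_C = 1/(ωC) = 130 Ω
Net reactance X = X_L − X_C = 156 Ω
Z = 138 + j156 Ω
|Z| = √(138² + 156²) = 208 Ω
I = V/|Z| = 2.4/208 = 11.5 mA

11.5 mA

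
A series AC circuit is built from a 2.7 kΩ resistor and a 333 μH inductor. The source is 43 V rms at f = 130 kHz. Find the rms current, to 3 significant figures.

15.8 mA

ω = 2πf = 816800 rad/s
X_L = ωL = 272 Ω
Z = 2700 + j272 Ω
|Z| = √(2700² + 272²) = 2710 Ω
I = V/|Z| = 43/2710 = 15.8 mA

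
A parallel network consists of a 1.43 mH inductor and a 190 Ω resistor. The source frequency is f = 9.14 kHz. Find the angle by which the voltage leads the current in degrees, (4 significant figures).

66.62°

ω = 2πf = 57430 rad/s
X_L = ωL = 82.12 Ω
Parallel: admittances add. Y = 1/R + 1/(jωL)
Y = (0.005263 − j0.01218) S
|Y| = 0.01327 S → |Z| = 1/|Y| = 75.38 Ω, ∠Z = −∠Y = 66.62°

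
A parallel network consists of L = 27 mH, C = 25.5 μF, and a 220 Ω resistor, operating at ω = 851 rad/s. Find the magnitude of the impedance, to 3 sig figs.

44.9 Ω

X_L = ωL = 23.0 Ω
X_C = 1/(ωC) = 46.1 Ω
Parallel: admittances add. Y = 1/R + 1/(jωL) + jωC
Y = (0.00455 − j0.0218) S
|Y| = 0.0223 S → |Z| = 1/|Y| = 44.9 Ω, ∠Z = −∠Y = 78.2°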